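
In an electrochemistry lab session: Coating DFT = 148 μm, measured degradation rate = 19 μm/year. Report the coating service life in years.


Service life = thickness / degradation rate
Life = 148 / 19 = 7.8 years

7.8 years


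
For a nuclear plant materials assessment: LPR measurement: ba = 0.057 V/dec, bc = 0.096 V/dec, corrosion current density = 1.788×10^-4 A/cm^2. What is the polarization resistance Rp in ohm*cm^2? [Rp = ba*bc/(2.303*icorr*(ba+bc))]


Apply the Stern-Geary equation: Rp = ba*bc / (2.303*icorr*(ba+bc))
ba*bc = 0.057*0.096 = 0.005472
ba+bc = 0.153; 2.303*icorr*(ba+bc) = 2.303*1.788×10^-4*0.153 = 6.3001789×10^-5
Rp = 0.005472 / 6.3001789×10^-5 = 86.9 ohm*cm^2

86.9 ohm*cm^2


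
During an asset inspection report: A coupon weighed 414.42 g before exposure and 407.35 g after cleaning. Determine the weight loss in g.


Weight loss = initial − final
WL = 414.42 − 407.35 = 7.07 g

7.07 g


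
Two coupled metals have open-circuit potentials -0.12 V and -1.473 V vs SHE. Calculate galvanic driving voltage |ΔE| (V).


Driving voltage is the absolute potential difference.
|ΔE| = |-0.12 − (-1.473)| = 1.353 V

1.353 V


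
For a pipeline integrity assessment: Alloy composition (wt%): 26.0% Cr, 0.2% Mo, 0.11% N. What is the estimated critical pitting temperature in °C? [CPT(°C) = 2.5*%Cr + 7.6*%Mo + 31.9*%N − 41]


Apply the ASTM G48 empirical CPT estimate: CPT(°C) = 2.5*%Cr + 7.6*%Mo + 31.9*%N − 41
2.5*26.0 = 65; 7.6*0.2 = 1.52; 31.9*0.11 = 3.509
CPT = 65 + 1.52 + 3.509 − 41 = 29.029 °C
Rounded to 0.1 °C: CPT ≈ 29.0 °C

29.0 °C


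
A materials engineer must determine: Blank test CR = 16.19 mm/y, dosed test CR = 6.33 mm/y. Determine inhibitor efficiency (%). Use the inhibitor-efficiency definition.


Apply the inhibitor-efficiency definition: IE = (CR_blank − CR_inh)/CR_blank × 100
IE = (16.19 − 6.33) / 16.19 × 100
IE = 9.86 / 16.19 × 100 = 60.9 %

60.9 %


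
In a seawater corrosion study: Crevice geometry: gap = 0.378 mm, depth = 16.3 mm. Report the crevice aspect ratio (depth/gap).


Aspect ratio = depth / gap
Ratio = 16.3 / 0.378 = 43.1

43.1


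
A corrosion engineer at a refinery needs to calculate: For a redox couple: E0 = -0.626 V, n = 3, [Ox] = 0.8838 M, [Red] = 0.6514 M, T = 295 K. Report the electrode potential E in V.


Apply the Nernst equation: E = E0 + (RT/nF)*ln([Ox]/[Red])
Step 1: RT/nF = 8.314*295/(3*96485) = 0.00847327 V
Step 2: [Ox]/[Red] = 0.8838/0.6514 = 1.35677
Step 3: ln(1.35677) = 0.305107
Step 4: correction = 0.00847327 * 0.305107 = 0.003 V
E = -0.626 + 0.003 = -0.623 V

-0.623 V


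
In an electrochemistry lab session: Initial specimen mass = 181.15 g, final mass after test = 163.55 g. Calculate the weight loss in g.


Weight loss = initial − final
WL = 181.15 − 163.55 = 17.6 g

17.6 g


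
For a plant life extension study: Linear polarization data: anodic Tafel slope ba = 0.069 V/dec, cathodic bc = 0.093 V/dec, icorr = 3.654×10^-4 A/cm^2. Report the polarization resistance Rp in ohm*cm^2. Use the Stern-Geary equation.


Apply the Stern-Geary equation: Rp = ba*bc / (2.303*icorr*(ba+bc))
ba*bc = 0.069*0.093 = 0.006417
ba+bc = 0.162; 2.303*icorr*(ba+bc) = 2.303*3.654×10^-4*0.162 = 1.3632562×10^-4
Rp = 0.006417 / 1.3632562×10^-4 = 47.07 ohm*cm^2

47.07 ohm*cm^2


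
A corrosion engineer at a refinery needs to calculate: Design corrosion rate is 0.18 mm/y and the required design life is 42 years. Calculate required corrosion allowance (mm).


Corrosion allowance = CR × design life
CA = 0.18 * 42 = 7.56 mm

7.56 mm


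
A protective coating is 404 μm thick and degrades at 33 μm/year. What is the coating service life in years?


Service life = thickness / degradation rate
Life = 404 / 33 = 12.2 years

12.2 years


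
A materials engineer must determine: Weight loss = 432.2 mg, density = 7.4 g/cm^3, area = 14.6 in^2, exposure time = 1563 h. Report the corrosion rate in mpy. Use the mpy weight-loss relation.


Apply the mpy weight-loss relation: CR = 534 * W / (D * A * T)
Numerator: 534 * 432.2 = 230794.8
Denominator: 7.4 * 14.6 * 1563 = 168866.52
CR = 230794.8 / 168866.52 = 1.367 mpy

1.367 mpy


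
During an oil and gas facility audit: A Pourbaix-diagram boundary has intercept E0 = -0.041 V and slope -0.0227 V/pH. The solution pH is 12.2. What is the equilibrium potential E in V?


Apply the Pourbaix line equation: E = E0 + slope*pH
E = -0.041 + (-0.0227)*12.2 = -0.041 + (-0.27694) = -0.31794 V
Rounded to 4 decimal places: E = -0.3179 V

-0.3179 V


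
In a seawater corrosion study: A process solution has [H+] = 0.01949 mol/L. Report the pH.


pH = −log10[H+]
pH = −log10(0.01949) = 1.71

1.71


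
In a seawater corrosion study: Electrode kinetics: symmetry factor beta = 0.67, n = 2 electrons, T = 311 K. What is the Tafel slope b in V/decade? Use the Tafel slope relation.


Apply the Tafel slope relation: b = 2.303*R*T/(beta*n*F)
Numerator: 2.303 * 8.314 * 311 = 5954.76
Denominator: 0.67 * 2 * 96485 = 129289.9
b = 5954.76 / 129289.9 = 0.046 V/decade

0.046 V/decade


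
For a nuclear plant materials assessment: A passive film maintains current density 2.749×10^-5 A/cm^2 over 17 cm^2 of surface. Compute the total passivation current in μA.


I = i_pass * A, then convert A → μA (×10^6)
I = 2.749×10^-5 * 17 * 10^6 = 467.33 μA

467.33 μA


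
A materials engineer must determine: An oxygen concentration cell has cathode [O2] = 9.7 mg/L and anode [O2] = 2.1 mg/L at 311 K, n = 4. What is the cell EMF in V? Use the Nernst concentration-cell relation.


Apply the Nernst concentration-cell relation: E = (RT/nF)*ln(C_cathode/C_anode)
RT/nF = 8.314*311/(4*96485) = 0.00669963 V
ln(9.7/2.1) = 1.53019
E = 0.00669963 * 1.53019 = 0.01025 V

0.01025 V


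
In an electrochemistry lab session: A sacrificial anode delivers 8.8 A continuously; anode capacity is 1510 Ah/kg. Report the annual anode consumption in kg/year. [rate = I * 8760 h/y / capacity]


Annual consumption = current * hours per year / capacity
Rate = 8.8 * 8760 / 1510 = 51.1 kg/year

51.1 kg/year


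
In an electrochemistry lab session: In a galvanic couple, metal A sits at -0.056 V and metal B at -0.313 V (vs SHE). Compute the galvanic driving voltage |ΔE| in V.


Driving voltage is the absolute potential difference.
|ΔE| = |-0.056 − (-0.313)| = 0.257 V

0.257 V


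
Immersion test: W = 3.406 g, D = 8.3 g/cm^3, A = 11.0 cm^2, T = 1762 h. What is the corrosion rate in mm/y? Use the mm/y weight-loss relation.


Apply the mm/y weight-loss relation: CR = 87600 * W / (D * A * T)
Numerator: 87600 * 3.406 = 298365.6
Denominator: 8.3 * 11.0 * 1762 = 160870.6
CR = 298365.6 / 160870.6 = 1.854693 mm/y

1.854693 mm/y


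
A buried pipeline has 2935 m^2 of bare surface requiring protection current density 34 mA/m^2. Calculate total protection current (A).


I = area * current density, then convert mA → A (÷1000)
I = 2935 * 34 / 1000 = 99.79 A

99.79 A


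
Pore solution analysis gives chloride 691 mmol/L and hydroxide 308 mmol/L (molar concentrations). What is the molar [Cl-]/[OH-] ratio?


Threshold parameter = [Cl-] / [OH-] (molar basis; both in mmol/L, so units cancel)
Ratio = 691 / 308 = 2.24

2.24


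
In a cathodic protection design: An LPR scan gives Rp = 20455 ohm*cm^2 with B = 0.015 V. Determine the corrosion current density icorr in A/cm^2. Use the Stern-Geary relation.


Apply the Stern-Geary relation: icorr = B / Rp
icorr = 0.015 / 20455 = 7.333×10^-7 A/cm^2

7.333×10^-7 A/cm^2


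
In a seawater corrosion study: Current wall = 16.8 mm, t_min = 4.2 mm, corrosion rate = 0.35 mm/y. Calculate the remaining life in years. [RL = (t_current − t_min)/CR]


Apply the remaining-life relation: RL = (t_current − t_min) / CR
RL = (16.8 − 4.2) / 0.35 = 12.6 / 0.35 = 36.0 years

36.0 years


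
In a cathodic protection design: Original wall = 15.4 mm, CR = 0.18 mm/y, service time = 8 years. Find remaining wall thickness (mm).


Remaining wall = original − CR × time
t = 15.4 − 0.18*8 = 15.4 − 1.44 = 13.96 mm

13.96 mm


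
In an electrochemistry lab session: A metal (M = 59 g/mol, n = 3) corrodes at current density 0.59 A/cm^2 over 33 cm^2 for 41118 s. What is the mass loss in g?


Apply Faraday's law: m = i*A*t*M / (n*F)
Total charge passed Q = i*A*t = 0.59*33*41118 = 800567.46 C
m = Q*M/(n*F) = 800567.46*59/(3*96485) = 163.1807 g

163.1807 g


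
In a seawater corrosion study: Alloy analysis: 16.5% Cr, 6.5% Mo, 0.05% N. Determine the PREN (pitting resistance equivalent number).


Apply the PREN formula: PREN = Cr + 3.3*Mo + 16*N
PREN = 16.5 + 3.3*6.5 + 16*0.05
PREN = 16.5 + 21.45 + 0.8 = 38.75

38.75


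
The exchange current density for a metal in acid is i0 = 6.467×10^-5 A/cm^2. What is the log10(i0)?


i0 = 6.467×10^-5 A/cm^2
log10(i0) = -4.189

-4.189


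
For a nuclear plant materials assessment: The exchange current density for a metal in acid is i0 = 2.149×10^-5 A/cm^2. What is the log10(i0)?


i0 = 2.149×10^-5 A/cm^2
log10(i0) = -4.668

-4.668


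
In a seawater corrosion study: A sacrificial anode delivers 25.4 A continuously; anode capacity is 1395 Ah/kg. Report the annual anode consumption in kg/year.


Annual consumption = current * hours per year / capacity
Rate = 25.4 * 8760 / 1395 = 159.5 kg/year

159.5 kg/year


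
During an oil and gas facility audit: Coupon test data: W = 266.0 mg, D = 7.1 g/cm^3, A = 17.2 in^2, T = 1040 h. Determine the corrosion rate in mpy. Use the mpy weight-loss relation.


Apply the mpy weight-loss relation: CR = 534 * W / (D * A * T)
Numerator: 534 * 266.0 = 142044.0
Denominator: 7.1 * 17.2 * 1040 = 127004.8
CR = 142044.0 / 127004.8 = 1.1184 mpy

1.1184 mpy


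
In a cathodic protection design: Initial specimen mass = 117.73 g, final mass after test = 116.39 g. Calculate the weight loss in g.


Weight loss = initial − final
WL = 117.73 − 116.39 = 1.34 g

1.34 g


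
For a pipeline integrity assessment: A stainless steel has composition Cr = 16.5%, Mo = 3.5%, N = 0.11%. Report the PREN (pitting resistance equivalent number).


Apply the PREN formula: PREN = Cr + 3.3*Mo + 16*N
PREN = 16.5 + 3.3*3.5 + 16*0.11
PREN = 16.5 + 11.55 + 1.76 = 29.81

29.81


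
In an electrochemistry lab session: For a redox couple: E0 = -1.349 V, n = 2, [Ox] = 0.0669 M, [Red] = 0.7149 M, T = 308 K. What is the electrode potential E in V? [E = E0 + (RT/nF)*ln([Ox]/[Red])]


Apply the Nernst equation: E = E0 + (RT/nF)*ln([Ox]/[Red])
Step 1: RT/nF = 8.314*308/(2*96485) = 0.01327 V
Step 2: [Ox]/[Red] = 0.0669/0.7149 = 0.09358
Step 3: ln(0.09358) = -2.368939
Step 4: correction = 0.01327 * -2.368939 = -0.0314 V
E = -1.349 + -0.0314 = -1.3804 V

-1.3804 V


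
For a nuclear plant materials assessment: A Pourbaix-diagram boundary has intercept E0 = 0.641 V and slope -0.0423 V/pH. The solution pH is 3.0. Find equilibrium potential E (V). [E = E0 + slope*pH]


Apply the Pourbaix line equation: E = E0 + slope*pH
E = 0.641 + (-0.0423)*3.0 = 0.641 + (-0.1269) = 0.5141 V
Rounded to 4 decimal places: E = 0.5141 V

0.5141 V


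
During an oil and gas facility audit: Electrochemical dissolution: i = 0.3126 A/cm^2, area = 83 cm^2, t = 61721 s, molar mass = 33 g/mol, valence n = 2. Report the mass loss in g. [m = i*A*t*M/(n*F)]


Apply Faraday's law: m = i*A*t*M / (n*F)
Total charge passed Q = i*A*t = 0.3126*83*61721 = 1601400.7218 C
m = Q*M/(n*F) = 1601400.7218*33/(2*96485) = 273.8572 g

273.8572 g


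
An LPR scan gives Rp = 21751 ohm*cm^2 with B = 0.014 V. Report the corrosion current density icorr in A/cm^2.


Apply the Stern-Geary relation: icorr = B / Rp
icorr = 0.014 / 21751 = 6.436×10^-7 A/cm^2

6.436×10^-7 A/cm^2


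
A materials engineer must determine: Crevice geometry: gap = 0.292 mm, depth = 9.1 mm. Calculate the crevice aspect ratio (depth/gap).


Aspect ratio = depth / gap
Ratio = 9.1 / 0.292 = 31.2

31.2


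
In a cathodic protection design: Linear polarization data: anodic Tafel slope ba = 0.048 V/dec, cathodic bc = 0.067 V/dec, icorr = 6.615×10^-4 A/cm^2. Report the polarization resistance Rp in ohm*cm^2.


Apply the Stern-Geary equation: Rp = ba*bc / (2.303*icorr*(ba+bc))
ba*bc = 0.048*0.067 = 0.003216
ba+bc = 0.115; 2.303*icorr*(ba+bc) = 2.303*6.615×10^-4*0.115 = 1.7519497×10^-4
Rp = 0.003216 / 1.7519497×10^-4 = 18.4 ohm*cm^2

18.4 ohm*cm^2


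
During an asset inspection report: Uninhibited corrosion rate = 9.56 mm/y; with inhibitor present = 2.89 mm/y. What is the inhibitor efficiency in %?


Apply the inhibitor-efficiency definition: IE = (CR_blank − CR_inh)/CR_blank × 100
IE = (9.56 − 2.89) / 9.56 × 100
IE = 6.67 / 9.56 × 100 = 69.8 %

69.8 %


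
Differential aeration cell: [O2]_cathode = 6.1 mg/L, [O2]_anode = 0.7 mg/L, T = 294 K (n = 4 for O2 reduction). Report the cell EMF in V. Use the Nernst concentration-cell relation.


Apply the Nernst concentration-cell relation: E = (RT/nF)*ln(C_cathode/C_anode)
RT/nF = 8.314*294/(4*96485) = 0.00633341 V
ln(6.1/0.7) = 2.16496
E = 0.00633341 * 2.16496 = 0.01371 V

0.01371 V


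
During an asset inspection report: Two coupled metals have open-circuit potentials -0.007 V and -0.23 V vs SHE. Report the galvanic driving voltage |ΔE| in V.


Driving voltage is the absolute potential difference.
|ΔE| = |-0.007 − (-0.23)| = 0.223 V

0.223 V


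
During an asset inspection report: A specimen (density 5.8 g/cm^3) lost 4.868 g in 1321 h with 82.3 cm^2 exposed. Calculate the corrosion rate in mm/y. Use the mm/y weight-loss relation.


Apply the mm/y weight-loss relation: CR = 87600 * W / (D * A * T)
Numerator: 87600 * 4.868 = 426436.8
Denominator: 5.8 * 82.3 * 1321 = 630566.14
CR = 426436.8 / 630566.14 = 0.676276 mm/y

0.676276 mm/y


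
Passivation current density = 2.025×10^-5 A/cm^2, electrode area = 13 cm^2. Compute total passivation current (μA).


I = i_pass * A, then convert A → μA (×10^6)
I = 2.025×10^-5 * 13 * 10^6 = 263.25 μA

263.25 μA


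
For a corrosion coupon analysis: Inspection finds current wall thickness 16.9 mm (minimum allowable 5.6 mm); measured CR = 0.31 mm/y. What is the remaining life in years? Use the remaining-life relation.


Apply the remaining-life relation: RL = (t_current − t_min) / CR
RL = (16.9 − 5.6) / 0.31 = 11.3 / 0.31 = 36.5 years

36.5 years


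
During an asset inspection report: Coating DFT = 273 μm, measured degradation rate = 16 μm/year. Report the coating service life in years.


Service life = thickness / degradation rate
Life = 273 / 16 = 17.1 years

17.1 years


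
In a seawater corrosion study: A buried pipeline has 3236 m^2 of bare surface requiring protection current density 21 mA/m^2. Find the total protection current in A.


I = area * current density, then convert mA → A (÷1000)
I = 3236 * 21 / 1000 = 67.96 A

67.96 A


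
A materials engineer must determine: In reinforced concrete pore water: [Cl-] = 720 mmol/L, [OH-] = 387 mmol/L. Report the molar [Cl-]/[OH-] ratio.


Threshold parameter = [Cl-] / [OH-] (molar basis; both in mmol/L, so units cancel)
Ratio = 720 / 387 = 1.86

1.86


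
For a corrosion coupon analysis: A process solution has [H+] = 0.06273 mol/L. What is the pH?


pH = −log10[H+]
pH = −log10(0.06273) = 1.2

1.2


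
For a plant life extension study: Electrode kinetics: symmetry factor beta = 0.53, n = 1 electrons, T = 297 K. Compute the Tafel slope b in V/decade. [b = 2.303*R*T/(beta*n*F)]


Apply the Tafel slope relation: b = 2.303*R*T/(beta*n*F)
Numerator: 2.303 * 8.314 * 297 = 5686.7
Denominator: 0.53 * 1 * 96485 = 51137.05
b = 5686.7 / 51137.05 = 0.1112 V/decade

0.1112 V/decade


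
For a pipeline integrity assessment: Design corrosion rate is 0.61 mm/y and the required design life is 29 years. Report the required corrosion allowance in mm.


Corrosion allowance = CR × design life
CA = 0.61 * 29 = 17.69 mm

17.69 mm


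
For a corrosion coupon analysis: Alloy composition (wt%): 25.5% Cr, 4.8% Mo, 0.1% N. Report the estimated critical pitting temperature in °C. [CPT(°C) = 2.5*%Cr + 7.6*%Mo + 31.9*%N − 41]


Apply the ASTM G48 empirical CPT estimate: CPT(°C) = 2.5*%Cr + 7.6*%Mo + 31.9*%N − 41
2.5*25.5 = 63.75; 7.6*4.8 = 36.48; 31.9*0.1 = 3.19
CPT = 63.75 + 36.48 + 3.19 − 41 = 62.42 °C
Rounded to 0.1 °C: CPT ≈ 62.4 °C

62.4 °C


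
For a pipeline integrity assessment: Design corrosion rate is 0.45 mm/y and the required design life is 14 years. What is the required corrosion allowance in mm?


Corrosion allowance = CR × design life
CA = 0.45 * 14 = 6.3 mm

6.3 mm


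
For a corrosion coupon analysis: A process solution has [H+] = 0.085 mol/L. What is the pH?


pH = −log10[H+]
pH = −log10(0.085) = 1.07

1.07


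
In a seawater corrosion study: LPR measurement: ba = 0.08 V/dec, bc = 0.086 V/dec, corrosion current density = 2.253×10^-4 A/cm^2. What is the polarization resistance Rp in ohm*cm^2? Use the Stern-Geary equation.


Apply the Stern-Geary equation: Rp = ba*bc / (2.303*icorr*(ba+bc))
ba*bc = 0.08*0.086 = 0.00688
ba+bc = 0.166; 2.303*icorr*(ba+bc) = 2.303*2.253×10^-4*0.166 = 8.6131739×10^-5
Rp = 0.00688 / 8.6131739×10^-5 = 79.88 ohm*cm^2

79.88 ohm*cm^2


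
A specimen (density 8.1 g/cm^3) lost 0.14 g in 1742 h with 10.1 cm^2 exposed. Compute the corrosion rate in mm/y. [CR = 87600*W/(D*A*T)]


Apply the mm/y weight-loss relation: CR = 87600 * W / (D * A * T)
Numerator: 87600 * 0.14 = 12264.0
Denominator: 8.1 * 10.1 * 1742 = 142513.02
CR = 12264.0 / 142513.02 = 0.08606 mm/y

0.08606 mm/y


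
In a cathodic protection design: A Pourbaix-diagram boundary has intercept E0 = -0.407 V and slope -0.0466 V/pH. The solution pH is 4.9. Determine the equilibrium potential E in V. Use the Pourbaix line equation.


Apply the Pourbaix line equation: E = E0 + slope*pH
E = -0.407 + (-0.0466)*4.9 = -0.407 + (-0.22834) = -0.63534 V
Rounded to 4 decimal places: E = -0.6353 V

-0.6353 V


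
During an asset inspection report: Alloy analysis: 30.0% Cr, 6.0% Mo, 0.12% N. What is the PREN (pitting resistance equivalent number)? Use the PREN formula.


Apply the PREN formula: PREN = Cr + 3.3*Mo + 16*N
PREN = 30.0 + 3.3*6.0 + 16*0.12
PREN = 30.0 + 19.8 + 1.92 = 51.72

51.72


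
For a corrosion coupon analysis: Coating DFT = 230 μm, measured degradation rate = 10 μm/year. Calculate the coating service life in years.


Service life = thickness / degradation rate
Life = 230 / 10 = 23.0 years

23.0 years


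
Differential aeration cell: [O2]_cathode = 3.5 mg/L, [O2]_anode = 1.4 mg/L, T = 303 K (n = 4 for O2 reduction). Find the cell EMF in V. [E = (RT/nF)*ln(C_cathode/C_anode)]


Apply the Nernst concentration-cell relation: E = (RT/nF)*ln(C_cathode/C_anode)
RT/nF = 8.314*303/(4*96485) = 0.00652729 V
ln(3.5/1.4) = 0.91629
E = 0.00652729 * 0.91629 = 0.00598 V

0.00598 V


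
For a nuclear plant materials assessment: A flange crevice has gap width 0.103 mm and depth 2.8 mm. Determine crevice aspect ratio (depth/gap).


Aspect ratio = depth / gap
Ratio = 2.8 / 0.103 = 27.2

27.2


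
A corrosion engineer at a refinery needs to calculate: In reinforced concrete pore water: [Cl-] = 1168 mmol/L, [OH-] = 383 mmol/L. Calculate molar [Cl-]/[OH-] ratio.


Threshold parameter = [Cl-] / [OH-] (molar basis; both in mmol/L, so units cancel)
Ratio = 1168 / 383 = 3.05

3.05


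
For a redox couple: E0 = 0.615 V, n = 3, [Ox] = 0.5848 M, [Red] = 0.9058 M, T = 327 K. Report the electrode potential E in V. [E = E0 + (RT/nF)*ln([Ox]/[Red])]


Apply the Nernst equation: E = E0 + (RT/nF)*ln([Ox]/[Red])
Step 1: RT/nF = 8.314*327/(3*96485) = 0.0093924 V
Step 2: [Ox]/[Red] = 0.5848/0.9058 = 0.645617
Step 3: ln(0.645617) = -0.437549
Step 4: correction = 0.0093924 * -0.437549 = -0.0041 V
E = 0.615 + -0.0041 = 0.6109 V

0.6109 V


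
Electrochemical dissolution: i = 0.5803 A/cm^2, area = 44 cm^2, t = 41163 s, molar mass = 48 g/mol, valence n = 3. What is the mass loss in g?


Apply Faraday's law: m = i*A*t*M / (n*F)
Total charge passed Q = i*A*t = 0.5803*44*41163 = 1051023.1116 C
m = Q*M/(n*F) = 1051023.1116*48/(3*96485) = 174.29 g

174.29 g


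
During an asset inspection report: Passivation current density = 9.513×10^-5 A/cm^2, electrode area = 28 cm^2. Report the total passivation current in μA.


I = i_pass * A, then convert A → μA (×10^6)
I = 9.513×10^-5 * 28 * 10^6 = 2663.64 μA

2663.64 μA


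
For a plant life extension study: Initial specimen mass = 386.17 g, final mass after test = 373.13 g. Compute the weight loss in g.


Weight loss = initial − final
WL = 386.17 − 373.13 = 13.04 g

13.04 g


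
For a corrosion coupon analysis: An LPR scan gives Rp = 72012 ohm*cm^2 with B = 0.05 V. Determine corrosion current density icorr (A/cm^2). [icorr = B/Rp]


Apply the Stern-Geary relation: icorr = B / Rp
icorr = 0.05 / 72012 = 6.943×10^-7 A/cm^2

6.943×10^-7 A/cm^2


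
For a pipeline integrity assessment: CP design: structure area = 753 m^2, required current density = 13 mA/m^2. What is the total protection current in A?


I = area * current density, then convert mA → A (÷1000)
I = 753 * 13 / 1000 = 9.79 A

9.79 A


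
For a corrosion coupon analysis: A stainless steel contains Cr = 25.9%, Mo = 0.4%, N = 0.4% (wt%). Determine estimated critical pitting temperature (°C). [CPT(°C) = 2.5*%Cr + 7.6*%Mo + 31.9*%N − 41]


Apply the ASTM G48 empirical CPT estimate: CPT(°C) = 2.5*%Cr + 7.6*%Mo + 31.9*%N − 41
2.5*25.9 = 64.75; 7.6*0.4 = 3.04; 31.9*0.4 = 12.76
CPT = 64.75 + 3.04 + 12.76 − 41 = 39.55 °C
Rounded to 0.1 °C: CPT ≈ 39.6 °C

39.6 °C


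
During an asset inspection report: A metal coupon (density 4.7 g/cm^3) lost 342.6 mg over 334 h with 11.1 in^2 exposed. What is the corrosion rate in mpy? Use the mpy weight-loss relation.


Apply the mpy weight-loss relation: CR = 534 * W / (D * A * T)
Numerator: 534 * 342.6 = 182948.4
Denominator: 4.7 * 11.1 * 334 = 17424.78
CR = 182948.4 / 17424.78 = 10.49932 mpy

10.49932 mpy


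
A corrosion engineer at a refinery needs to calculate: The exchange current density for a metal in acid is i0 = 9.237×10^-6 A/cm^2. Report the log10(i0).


i0 = 9.237×10^-6 A/cm^2
log10(i0) = -5.034

-5.034


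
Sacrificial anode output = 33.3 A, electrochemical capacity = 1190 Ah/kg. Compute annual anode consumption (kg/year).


Annual consumption = current * hours per year / capacity
Rate = 33.3 * 8760 / 1190 = 245.1 kg/year

245.1 kg/year


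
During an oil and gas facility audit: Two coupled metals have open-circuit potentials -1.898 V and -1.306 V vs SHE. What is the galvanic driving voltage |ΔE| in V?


Driving voltage is the absolute potential difference.
|ΔE| = |-1.898 − (-1.306)| = 0.592 V

0.592 V


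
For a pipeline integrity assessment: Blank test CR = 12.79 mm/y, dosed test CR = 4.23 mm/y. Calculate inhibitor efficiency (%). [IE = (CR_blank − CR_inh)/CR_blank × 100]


Apply the inhibitor-efficiency definition: IE = (CR_blank − CR_inh)/CR_blank × 100
IE = (12.79 − 4.23) / 12.79 × 100
IE = 8.56 / 12.79 × 100 = 66.9 %

66.9 %


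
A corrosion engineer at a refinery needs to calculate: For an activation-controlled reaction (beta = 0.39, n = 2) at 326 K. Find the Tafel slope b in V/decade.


Apply the Tafel slope relation: b = 2.303*R*T/(beta*n*F)
Numerator: 2.303 * 8.314 * 326 = 6241.97
Denominator: 0.39 * 2 * 96485 = 75258.3
b = 6241.97 / 75258.3 = 0.083 V/decade

0.083 V/decade


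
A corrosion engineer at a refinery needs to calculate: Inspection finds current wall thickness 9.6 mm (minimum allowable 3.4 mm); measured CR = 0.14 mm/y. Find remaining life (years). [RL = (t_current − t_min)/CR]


Apply the remaining-life relation: RL = (t_current − t_min) / CR
RL = (9.6 − 3.4) / 0.14 = 6.2 / 0.14 = 44.3 years

44.3 years


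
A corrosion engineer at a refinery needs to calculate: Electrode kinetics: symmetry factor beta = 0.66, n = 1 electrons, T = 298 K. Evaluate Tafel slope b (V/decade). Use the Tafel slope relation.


Apply the Tafel slope relation: b = 2.303*R*T/(beta*n*F)
Numerator: 2.303 * 8.314 * 298 = 5705.85
Denominator: 0.66 * 1 * 96485 = 63680.1
b = 5705.85 / 63680.1 = 0.09 V/decade

0.09 V/decade


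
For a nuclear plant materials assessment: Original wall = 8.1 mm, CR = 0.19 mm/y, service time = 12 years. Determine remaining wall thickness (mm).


Remaining wall = original − CR × time
t = 8.1 − 0.19*12 = 8.1 − 2.28 = 5.82 mm

5.82 mm


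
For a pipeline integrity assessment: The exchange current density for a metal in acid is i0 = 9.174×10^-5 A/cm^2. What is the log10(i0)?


i0 = 9.174×10^-5 A/cm^2
log10(i0) = -4.037

-4.037


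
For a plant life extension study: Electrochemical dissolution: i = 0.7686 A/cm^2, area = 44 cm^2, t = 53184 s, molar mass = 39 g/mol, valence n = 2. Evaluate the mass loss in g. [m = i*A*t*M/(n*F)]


Apply Faraday's law: m = i*A*t*M / (n*F)
Total charge passed Q = i*A*t = 0.7686*44*53184 = 1798597.7856 C
m = Q*M/(n*F) = 1798597.7856*39/(2*96485) = 363.50372 g

363.50372 g


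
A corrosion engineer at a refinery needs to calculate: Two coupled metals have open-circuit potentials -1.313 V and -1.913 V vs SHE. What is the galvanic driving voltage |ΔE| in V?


Driving voltage is the absolute potential difference.
|ΔE| = |-1.313 − (-1.913)| = 0.6 V

0.6 V


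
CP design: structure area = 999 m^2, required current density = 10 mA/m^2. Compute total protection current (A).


I = area * current density, then convert mA → A (÷1000)
I = 999 * 10 / 1000 = 9.99 A

9.99 A


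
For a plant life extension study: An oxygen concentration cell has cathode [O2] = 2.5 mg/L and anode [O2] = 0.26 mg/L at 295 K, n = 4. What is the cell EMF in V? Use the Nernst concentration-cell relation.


Apply the Nernst concentration-cell relation: E = (RT/nF)*ln(C_cathode/C_anode)
RT/nF = 8.314*295/(4*96485) = 0.00635495 V
ln(2.5/0.26) = 2.26336
E = 0.00635495 * 2.26336 = 0.01438 V

0.01438 V


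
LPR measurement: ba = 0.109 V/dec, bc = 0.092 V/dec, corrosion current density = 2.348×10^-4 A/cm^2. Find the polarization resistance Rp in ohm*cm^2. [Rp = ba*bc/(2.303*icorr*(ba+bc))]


Apply the Stern-Geary equation: Rp = ba*bc / (2.303*icorr*(ba+bc))
ba*bc = 0.109*0.092 = 0.010028
ba+bc = 0.201; 2.303*icorr*(ba+bc) = 2.303*2.348×10^-4*0.201 = 1.0868962×10^-4
Rp = 0.010028 / 1.0868962×10^-4 = 92.26 ohm*cm^2

92.26 ohm*cm^2


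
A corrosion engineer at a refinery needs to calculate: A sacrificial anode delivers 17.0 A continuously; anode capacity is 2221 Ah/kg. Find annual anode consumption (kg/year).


Annual consumption = current * hours per year / capacity
Rate = 17.0 * 8760 / 2221 = 67.1 kg/year

67.1 kg/year


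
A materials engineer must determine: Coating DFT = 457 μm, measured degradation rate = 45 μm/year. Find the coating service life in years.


Service life = thickness / degradation rate
Life = 457 / 45 = 10.2 years

10.2 years


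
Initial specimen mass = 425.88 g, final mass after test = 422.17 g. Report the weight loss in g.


Weight loss = initial − final
WL = 425.88 − 422.17 = 3.71 g

3.71 g


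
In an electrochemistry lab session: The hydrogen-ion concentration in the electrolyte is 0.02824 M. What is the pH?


pH = −log10[H+]
pH = −log10(0.02824) = 1.55

1.55


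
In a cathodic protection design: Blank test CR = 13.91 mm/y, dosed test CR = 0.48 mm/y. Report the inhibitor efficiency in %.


Apply the inhibitor-efficiency definition: IE = (CR_blank − CR_inh)/CR_blank × 100
IE = (13.91 − 0.48) / 13.91 × 100
IE = 13.43 / 13.91 × 100 = 96.5 %

96.5 %


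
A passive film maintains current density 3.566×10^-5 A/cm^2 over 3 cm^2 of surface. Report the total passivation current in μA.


I = i_pass * A, then convert A → μA (×10^6)
I = 3.566×10^-5 * 3 * 10^6 = 106.98 μA

106.98 μA


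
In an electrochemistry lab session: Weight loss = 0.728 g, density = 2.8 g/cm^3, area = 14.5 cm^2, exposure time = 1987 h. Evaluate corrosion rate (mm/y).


Apply the mm/y weight-loss relation: CR = 87600 * W / (D * A * T)
Numerator: 87600 * 0.728 = 63772.8
Denominator: 2.8 * 14.5 * 1987 = 80672.2
CR = 63772.8 / 80672.2 = 0.79052 mm/y

0.79052 mm/y


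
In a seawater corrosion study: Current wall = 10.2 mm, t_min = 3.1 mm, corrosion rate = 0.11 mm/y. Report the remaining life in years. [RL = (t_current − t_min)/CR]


Apply the remaining-life relation: RL = (t_current − t_min) / CR
RL = (10.2 − 3.1) / 0.11 = 7.1 / 0.11 = 64.5 years

64.5 years


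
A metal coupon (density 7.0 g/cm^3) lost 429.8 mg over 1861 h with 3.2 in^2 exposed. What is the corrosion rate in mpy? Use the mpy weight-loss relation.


Apply the mpy weight-loss relation: CR = 534 * W / (D * A * T)
Numerator: 534 * 429.8 = 229513.2
Denominator: 7.0 * 3.2 * 1861 = 41686.4
CR = 229513.2 / 41686.4 = 5.50571 mpy

5.50571 mpy


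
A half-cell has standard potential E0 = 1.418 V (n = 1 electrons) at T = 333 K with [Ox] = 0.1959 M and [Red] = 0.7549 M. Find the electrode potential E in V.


Apply the Nernst equation: E = E0 + (RT/nF)*ln([Ox]/[Red])
Step 1: RT/nF = 8.314*333/(1*96485) = 0.02869422 V
Step 2: [Ox]/[Red] = 0.1959/0.7549 = 0.259505
Step 3: ln(0.259505) = -1.348979
Step 4: correction = 0.02869422 * -1.348979 = -0.0387 V
E = 1.418 + -0.0387 = 1.3793 V

1.3793 V


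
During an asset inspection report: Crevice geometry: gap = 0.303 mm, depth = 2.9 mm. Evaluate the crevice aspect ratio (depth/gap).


Aspect ratio = depth / gap
Ratio = 2.9 / 0.303 = 9.6

9.6


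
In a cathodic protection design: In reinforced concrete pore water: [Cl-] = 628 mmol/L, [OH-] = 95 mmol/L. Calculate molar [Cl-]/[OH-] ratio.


Threshold parameter = [Cl-] / [OH-] (molar basis; both in mmol/L, so units cancel)
Ratio = 628 / 95 = 6.61

6.61


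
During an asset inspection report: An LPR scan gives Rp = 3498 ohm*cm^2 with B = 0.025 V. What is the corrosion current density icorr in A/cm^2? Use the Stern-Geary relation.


Apply the Stern-Geary relation: icorr = B / Rp
icorr = 0.025 / 3498 = 7.147×10^-6 A/cm^2

7.147×10^-6 A/cm^2


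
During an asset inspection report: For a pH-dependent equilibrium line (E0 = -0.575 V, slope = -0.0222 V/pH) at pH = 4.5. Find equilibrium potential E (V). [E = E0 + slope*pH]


Apply the Pourbaix line equation: E = E0 + slope*pH
E = -0.575 + (-0.0222)*4.5 = -0.575 + (-0.0999) = -0.6749 V
Rounded to 3 decimal places: E = -0.675 V

-0.675 V


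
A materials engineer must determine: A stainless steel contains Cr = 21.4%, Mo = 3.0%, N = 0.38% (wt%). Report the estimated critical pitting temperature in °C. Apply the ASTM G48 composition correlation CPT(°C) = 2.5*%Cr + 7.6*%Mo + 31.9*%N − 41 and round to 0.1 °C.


Apply the ASTM G48 empirical CPT estimate: CPT(°C) = 2.5*%Cr + 7.6*%Mo + 31.9*%N − 41
2.5*21.4 = 53.5; 7.6*3.0 = 22.8; 31.9*0.38 = 12.122
CPT = 53.5 + 22.8 + 12.122 − 41 = 47.422 °C
Rounded to 0.1 °C: CPT ≈ 47.4 °C

47.4 °C


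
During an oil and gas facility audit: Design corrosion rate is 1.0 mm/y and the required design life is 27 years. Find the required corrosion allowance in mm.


Corrosion allowance = CR × design life
CA = 1.0 * 27 = 27.0 mm

27.0 mm


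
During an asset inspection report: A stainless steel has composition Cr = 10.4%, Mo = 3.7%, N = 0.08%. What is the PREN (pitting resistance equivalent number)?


Apply the PREN formula: PREN = Cr + 3.3*Mo + 16*N
PREN = 10.4 + 3.3*3.7 + 16*0.08
PREN = 10.4 + 12.21 + 1.28 = 23.89

23.89


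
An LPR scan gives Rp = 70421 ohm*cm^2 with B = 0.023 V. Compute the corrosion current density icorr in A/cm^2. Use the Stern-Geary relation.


Apply the Stern-Geary relation: icorr = B / Rp
icorr = 0.023 / 70421 = 3.266×10^-7 A/cm^2

3.266×10^-7 A/cm^2


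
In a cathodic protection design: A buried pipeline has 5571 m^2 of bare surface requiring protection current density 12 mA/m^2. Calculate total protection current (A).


I = area * current density, then convert mA → A (÷1000)
I = 5571 * 12 / 1000 = 66.85 A

66.85 A


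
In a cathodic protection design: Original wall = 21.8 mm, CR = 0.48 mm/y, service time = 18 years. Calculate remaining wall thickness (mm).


Remaining wall = original − CR × time
t = 21.8 − 0.48*18 = 21.8 − 8.64 = 13.16 mm

13.16 mm


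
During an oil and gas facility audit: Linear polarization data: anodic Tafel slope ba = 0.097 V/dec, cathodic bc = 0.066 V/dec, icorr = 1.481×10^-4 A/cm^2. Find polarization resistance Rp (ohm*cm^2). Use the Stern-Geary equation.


Apply the Stern-Geary equation: Rp = ba*bc / (2.303*icorr*(ba+bc))
ba*bc = 0.097*0.066 = 0.006402
ba+bc = 0.163; 2.303*icorr*(ba+bc) = 2.303*1.481×10^-4*0.163 = 5.5595111×10^-5
Rp = 0.006402 / 5.5595111×10^-5 = 115.2 ohm*cm^2

115.2 ohm*cm^2


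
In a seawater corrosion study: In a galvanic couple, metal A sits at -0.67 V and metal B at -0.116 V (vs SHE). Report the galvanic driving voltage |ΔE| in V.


Driving voltage is the absolute potential difference.
|ΔE| = |-0.67 − (-0.116)| = 0.554 V

0.554 V


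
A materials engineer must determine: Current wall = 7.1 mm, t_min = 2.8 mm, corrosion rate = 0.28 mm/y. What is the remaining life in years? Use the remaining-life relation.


Apply the remaining-life relation: RL = (t_current − t_min) / CR
RL = (7.1 − 2.8) / 0.28 = 4.3 / 0.28 = 15.4 years

15.4 years


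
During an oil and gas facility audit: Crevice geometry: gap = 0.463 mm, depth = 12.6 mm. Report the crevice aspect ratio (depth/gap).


Aspect ratio = depth / gap
Ratio = 12.6 / 0.463 = 27.2

27.2


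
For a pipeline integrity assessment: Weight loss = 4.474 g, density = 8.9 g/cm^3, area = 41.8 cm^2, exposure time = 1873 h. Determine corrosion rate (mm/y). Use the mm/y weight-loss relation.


Apply the mm/y weight-loss relation: CR = 87600 * W / (D * A * T)
Numerator: 87600 * 4.474 = 391922.4
Denominator: 8.9 * 41.8 * 1873 = 696793.46
CR = 391922.4 / 696793.46 = 0.562466 mm/y

0.562466 mm/y


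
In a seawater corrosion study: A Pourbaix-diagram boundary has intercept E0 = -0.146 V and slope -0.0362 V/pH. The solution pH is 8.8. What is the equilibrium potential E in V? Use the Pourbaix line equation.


Apply the Pourbaix line equation: E = E0 + slope*pH
E = -0.146 + (-0.0362)*8.8 = -0.146 + (-0.31856) = -0.46456 V
Rounded to 4 decimal places: E = -0.4646 V

-0.4646 V


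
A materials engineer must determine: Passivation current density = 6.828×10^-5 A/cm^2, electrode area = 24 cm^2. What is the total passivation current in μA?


I = i_pass * A, then convert A → μA (×10^6)
I = 6.828×10^-5 * 24 * 10^6 = 1638.72 μA

1638.72 μA


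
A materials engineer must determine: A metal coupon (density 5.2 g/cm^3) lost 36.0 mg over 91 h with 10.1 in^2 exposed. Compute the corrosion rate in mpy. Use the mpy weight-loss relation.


Apply the mpy weight-loss relation: CR = 534 * W / (D * A * T)
Numerator: 534 * 36.0 = 19224.0
Denominator: 5.2 * 10.1 * 91 = 4779.32
CR = 19224.0 / 4779.32 = 4.022 mpy

4.022 mpy


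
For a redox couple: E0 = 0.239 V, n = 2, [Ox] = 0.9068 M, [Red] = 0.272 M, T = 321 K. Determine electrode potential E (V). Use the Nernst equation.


Apply the Nernst equation: E = E0 + (RT/nF)*ln([Ox]/[Red])
Step 1: RT/nF = 8.314*321/(2*96485) = 0.0138301 V
Step 2: [Ox]/[Red] = 0.9068/0.272 = 3.333824
Step 3: ln(3.333824) = 1.20412
Step 4: correction = 0.0138301 * 1.20412 = 0.017 V
E = 0.239 + 0.017 = 0.256 V

0.256 V


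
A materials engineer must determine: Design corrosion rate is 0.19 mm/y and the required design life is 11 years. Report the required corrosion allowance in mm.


Corrosion allowance = CR × design life
CA = 0.19 * 11 = 2.09 mm

2.09 mm


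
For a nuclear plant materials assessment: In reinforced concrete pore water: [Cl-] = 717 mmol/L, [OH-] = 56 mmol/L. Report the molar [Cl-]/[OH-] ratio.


Threshold parameter = [Cl-] / [OH-] (molar basis; both in mmol/L, so units cancel)
Ratio = 717 / 56 = 12.8

12.8


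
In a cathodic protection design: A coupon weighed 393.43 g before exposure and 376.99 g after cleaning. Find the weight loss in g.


Weight loss = initial − final
WL = 393.43 − 376.99 = 16.44 g

16.44 g


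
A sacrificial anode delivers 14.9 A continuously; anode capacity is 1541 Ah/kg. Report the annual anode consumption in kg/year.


Annual consumption = current * hours per year / capacity
Rate = 14.9 * 8760 / 1541 = 84.7 kg/year

84.7 kg/year


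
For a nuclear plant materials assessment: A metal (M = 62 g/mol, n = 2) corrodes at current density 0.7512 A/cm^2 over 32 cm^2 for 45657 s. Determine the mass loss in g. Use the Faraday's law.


Apply Faraday's law: m = i*A*t*M / (n*F)
Total charge passed Q = i*A*t = 0.7512*32*45657 = 1097521.2288 C
m = Q*M/(n*F) = 1097521.2288*62/(2*96485) = 352.626 g

352.626 g


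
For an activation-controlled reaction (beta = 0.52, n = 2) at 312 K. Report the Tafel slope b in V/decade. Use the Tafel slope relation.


Apply the Tafel slope relation: b = 2.303*R*T/(beta*n*F)
Numerator: 2.303 * 8.314 * 312 = 5973.91
Denominator: 0.52 * 2 * 96485 = 100344.4
b = 5973.91 / 100344.4 = 0.06 V/decade

0.06 V/decade


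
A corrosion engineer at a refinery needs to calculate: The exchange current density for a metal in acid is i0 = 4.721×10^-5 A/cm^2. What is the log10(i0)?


i0 = 4.721×10^-5 A/cm^2
log10(i0) = -4.326

-4.326


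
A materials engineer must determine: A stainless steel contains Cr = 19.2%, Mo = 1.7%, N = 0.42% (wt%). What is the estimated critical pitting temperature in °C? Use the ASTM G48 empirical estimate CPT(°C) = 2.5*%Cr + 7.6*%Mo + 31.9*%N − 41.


Apply the ASTM G48 empirical CPT estimate: CPT(°C) = 2.5*%Cr + 7.6*%Mo + 31.9*%N − 41
2.5*19.2 = 48; 7.6*1.7 = 12.92; 31.9*0.42 = 13.398
CPT = 48 + 12.92 + 13.398 − 41 = 33.318 °C
Rounded to 0.1 °C: CPT ≈ 33.3 °C

33.3 °C


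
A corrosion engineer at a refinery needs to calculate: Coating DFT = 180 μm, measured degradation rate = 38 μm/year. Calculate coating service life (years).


Service life = thickness / degradation rate
Life = 180 / 38 = 4.7 years

4.7 years


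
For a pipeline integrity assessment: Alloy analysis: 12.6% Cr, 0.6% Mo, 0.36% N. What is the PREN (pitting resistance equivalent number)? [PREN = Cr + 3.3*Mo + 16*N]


Apply the PREN formula: PREN = Cr + 3.3*Mo + 16*N
PREN = 12.6 + 3.3*0.6 + 16*0.36
PREN = 12.6 + 1.98 + 5.76 = 20.34

20.34


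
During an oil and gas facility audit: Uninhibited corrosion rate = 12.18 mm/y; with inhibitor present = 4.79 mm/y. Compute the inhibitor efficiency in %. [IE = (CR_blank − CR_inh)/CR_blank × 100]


Apply the inhibitor-efficiency definition: IE = (CR_blank − CR_inh)/CR_blank × 100
IE = (12.18 − 4.79) / 12.18 × 100
IE = 7.39 / 12.18 × 100 = 60.7 %

60.7 %


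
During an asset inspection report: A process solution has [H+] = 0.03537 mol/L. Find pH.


pH = −log10[H+]
pH = −log10(0.03537) = 1.45

1.45


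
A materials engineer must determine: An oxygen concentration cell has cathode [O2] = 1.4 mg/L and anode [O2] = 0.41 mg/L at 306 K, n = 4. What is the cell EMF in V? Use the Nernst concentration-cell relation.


Apply the Nernst concentration-cell relation: E = (RT/nF)*ln(C_cathode/C_anode)
RT/nF = 8.314*306/(4*96485) = 0.00659192 V
ln(1.4/0.41) = 1.22807
E = 0.00659192 * 1.22807 = 0.0081 V

0.0081 V


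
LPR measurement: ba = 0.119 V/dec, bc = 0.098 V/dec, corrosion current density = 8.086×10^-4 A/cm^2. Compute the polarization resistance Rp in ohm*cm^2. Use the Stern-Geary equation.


Apply the Stern-Geary equation: Rp = ba*bc / (2.303*icorr*(ba+bc))
ba*bc = 0.119*0.098 = 0.011662
ba+bc = 0.217; 2.303*icorr*(ba+bc) = 2.303*8.086×10^-4*0.217 = 4.0409866×10^-4
Rp = 0.011662 / 4.0409866×10^-4 = 28.86 ohm*cm^2

28.86 ohm*cm^2
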